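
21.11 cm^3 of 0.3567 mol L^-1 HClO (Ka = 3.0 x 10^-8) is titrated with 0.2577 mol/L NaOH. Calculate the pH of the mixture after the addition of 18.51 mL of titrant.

Initial n(HClO) = 0.3567 x 0.02111 = 0.007530 mol.
n(NaOH) added = 0.2577 x 0.01851 = 0.004770 mol, converting that many moles of HClO to ClO-.
Remaining n(HClO) = 0.002760 mol; n(ClO-) = 0.004770 mol.
By Henderson-Hasselbalch, pH = pKa + log([A^-]/[HA]) = 7.52 + log(0.004770/0.002760) = 7.52 + (+0.24) = 7.76.

7.76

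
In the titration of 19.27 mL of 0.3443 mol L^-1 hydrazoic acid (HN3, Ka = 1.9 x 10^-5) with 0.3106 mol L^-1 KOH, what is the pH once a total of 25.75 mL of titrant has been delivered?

12.48

n(acid) = 0.3443 x 0.01927 = 0.006635 mol; n(KOH) added = 0.3106 x 0.02575 = 0.007998 mol.
Base is in excess by 0.007998 - 0.006635 = 0.001363 mol in a total volume of 0.04502 L.
[OH^-] = 0.001363/0.04502 = 0.03028 M, so pOH = 1.52 and pH = 14.00 - 1.52 = 12.48.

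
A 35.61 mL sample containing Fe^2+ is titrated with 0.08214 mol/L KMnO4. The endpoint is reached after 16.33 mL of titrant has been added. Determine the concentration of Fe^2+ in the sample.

0.188 M

n(KMnO4) = 0.08214 x 0.01633 = 0.001341 mol.
From the balanced equation, 1 mol KMnO4 reacts with 5 mol Fe^2+, so n(Fe^2+) = 0.001341 x 5/1 = 0.006707 mol.
[Fe^2+] = 0.006707 / 0.03561 L = 0.188 M.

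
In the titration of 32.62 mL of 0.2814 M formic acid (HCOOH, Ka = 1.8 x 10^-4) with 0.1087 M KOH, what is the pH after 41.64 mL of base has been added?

3.73

Initial n(HCOOH) = 0.2814 x 0.03262 = 0.009179 mol.
n(KOH) added = 0.1087 x 0.04164 = 0.004526 mol, converting that many moles of HCOOH to HCOO-.
Remaining n(HCOOH) = 0.004653 mol; n(HCOO-) = 0.004526 mol.
By Henderson-Hasselbalch, pH = pKa + log([A^-]/[HA]) = 3.74 + log(0.004526/0.004653) = 3.74 + (-0.01) = 3.73.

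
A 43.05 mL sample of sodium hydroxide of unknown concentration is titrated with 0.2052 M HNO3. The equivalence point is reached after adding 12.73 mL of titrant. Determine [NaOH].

0.0607 M

n(HNO3) delivered = 0.2052 x 0.01273 = 0.002612 mol.
For a 1:1 reaction, n(NaOH) = 0.002612 mol.
[NaOH] = 0.002612 mol / 0.04305 L = 0.0607 M.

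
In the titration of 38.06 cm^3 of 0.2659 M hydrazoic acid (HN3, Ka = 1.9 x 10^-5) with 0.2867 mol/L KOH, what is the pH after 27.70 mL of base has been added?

Initial n(HN3) = 0.2659 x 0.03806 = 0.01012 mol.
n(KOH) added = 0.2867 x 0.02770 = 0.007942 mol, converting that many moles of HN3 to N3-.
Remaining n(HN3) = 0.002179 mol; n(N3-) = 0.007942 mol.
By Henderson-Hasselbalch, pH = pKa + log([A^-]/[HA]) = 4.72 + log(0.007942/0.002179) = 4.72 + (+0.56) = 5.28.

5.28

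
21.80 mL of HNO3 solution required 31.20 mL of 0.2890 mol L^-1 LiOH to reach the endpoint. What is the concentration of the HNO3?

n(LiOH) delivered = 0.2890 x 0.03120 = 0.009017 mol.
For a 1:1 reaction, n(HNO3) = 0.009017 mol.
[HNO3] = 0.009017 mol / 0.02180 L = 0.414 M.

0.414 M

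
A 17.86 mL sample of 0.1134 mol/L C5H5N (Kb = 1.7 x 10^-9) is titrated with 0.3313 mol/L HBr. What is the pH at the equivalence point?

3.15

n(C5H5N) = 0.1134 x 0.01786 = 0.002025 mol; V(HBr) at equivalence = 0.002025/0.3313 = 0.006113 L.
At equivalence the base is fully converted to C5H5NH+; total volume = 0.02397 L, so [C5H5NH+] = 0.002025/0.02397 = 0.08448 M.
Ka(C5H5NH+) = Kw/Kb = 1.0e-14 / 1.7 x 10^-9 = 5.88e-6.
[H^+] = sqrt(Ka x [C5H5NH+]) = sqrt(5.88e-6 x 0.08448) = 0.000705 M.
pH = -log(0.000705) = 3.15.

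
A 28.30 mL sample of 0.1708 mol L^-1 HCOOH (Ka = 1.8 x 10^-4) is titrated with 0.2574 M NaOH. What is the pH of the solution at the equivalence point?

n(HCOOH) = 0.1708 x 0.02830 = 0.004834 mol; V(NaOH) at equivalence = 0.004834/0.2574 = 0.01878 L.
At equivalence all the acid is converted to HCOO-; total volume = 0.02830 + 0.01878 = 0.04708 L, so [HCOO-] = 0.004834/0.04708 = 0.1027 M.
Kb = Kw/Ka = 1.0e-14 / 1.8 x 10^-4 = 5.56e-11.
[OH^-] = sqrt(Kb x [HCOO-]) = sqrt(5.56e-11 x 0.1027) = 2.39e-6 M.
pOH = 5.62, so pH = 14.00 - 5.62 = 8.38.

8.38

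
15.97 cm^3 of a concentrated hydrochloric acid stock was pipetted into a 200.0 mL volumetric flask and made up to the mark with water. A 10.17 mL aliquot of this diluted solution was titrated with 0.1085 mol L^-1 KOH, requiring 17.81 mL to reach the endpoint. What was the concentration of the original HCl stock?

n(KOH) = 0.1085 x 0.01781 = 0.001932 mol.
n(HCl) in the aliquot = 0.001932 mol.
[diluted HCl] = 0.001932 / 0.01017 = 0.1900 M.
Dilution factor = 200.0/15.97 = 12.52, so [stock] = 0.1900 x 12.52 = 2.38 M.

2.38 M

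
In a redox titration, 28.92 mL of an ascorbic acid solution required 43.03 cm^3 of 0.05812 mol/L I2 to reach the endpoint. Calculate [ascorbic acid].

0.0865 M

n(I2) = 0.05812 x 0.04303 = 0.002501 mol.
From the balanced equation, 1 mol I2 reacts with 1 mol ascorbic acid, so n(ascorbic acid) = 0.002501 x 1/1 = 0.002501 mol.
[ascorbic acid] = 0.002501 / 0.02892 L = 0.0865 M.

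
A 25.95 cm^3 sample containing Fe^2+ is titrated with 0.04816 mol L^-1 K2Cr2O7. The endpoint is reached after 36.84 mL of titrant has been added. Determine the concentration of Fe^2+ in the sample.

0.410 M

n(K2Cr2O7) = 0.04816 x 0.03684 = 0.001774 mol.
From the balanced equation, 1 mol K2Cr2O7 reacts with 6 mol Fe^2+, so n(Fe^2+) = 0.001774 x 6/1 = 0.01065 mol.
[Fe^2+] = 0.01065 / 0.02595 L = 0.410 M.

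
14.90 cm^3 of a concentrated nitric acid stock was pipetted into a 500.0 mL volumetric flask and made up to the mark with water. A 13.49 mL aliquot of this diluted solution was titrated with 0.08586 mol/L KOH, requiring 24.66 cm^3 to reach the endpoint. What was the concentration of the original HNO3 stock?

5.27 M

n(KOH) = 0.08586 x 0.02466 = 0.002117 mol.
n(HNO3) in the aliquot = 0.002117 mol.
[diluted HNO3] = 0.002117 / 0.01349 = 0.1570 M.
Dilution factor = 500.0/14.90 = 33.56, so [stock] = 0.1570 x 33.56 = 5.27 M.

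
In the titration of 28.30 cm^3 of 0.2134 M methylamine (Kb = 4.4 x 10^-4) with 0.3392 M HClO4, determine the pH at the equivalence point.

n(CH3NH2) = 0.2134 x 0.02830 = 0.006039 mol; V(HClO4) at equivalence = 0.006039/0.3392 = 0.01780 L.
At equivalence the base is fully converted to CH3NH3+; total volume = 0.04610 L, so [CH3NH3+] = 0.006039/0.04610 = 0.1310 M.
Ka(CH3NH3+) = Kw/Kb = 1.0e-14 / 4.4 x 10^-4 = 2.27e-11.
[H^+] = sqrt(Ka x [CH3NH3+]) = sqrt(2.27e-11 x 0.1310) = 1.73e-6 M.
pH = -log(1.73e-6) = 5.76.

5.76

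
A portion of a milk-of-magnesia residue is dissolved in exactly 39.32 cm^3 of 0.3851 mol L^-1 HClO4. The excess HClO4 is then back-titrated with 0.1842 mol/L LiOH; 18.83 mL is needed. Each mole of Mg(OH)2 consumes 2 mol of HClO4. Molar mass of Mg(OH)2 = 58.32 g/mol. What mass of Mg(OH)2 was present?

0.340 g

Total n(HClO4) added = 0.3851 x 0.03932 = 0.01514 mol.
n(LiOH) used = 0.1842 x 0.01883 = 0.003468 mol, which equals the excess n(HClO4).
So n(HClO4) consumed by the sample = 0.01514 - 0.003468 = 0.01167 mol.
n(Mg(OH)2) = 0.01167 / 2 = 0.005837 mol.
mass = 0.005837 mol x 58.32 g/mol = 0.340 g.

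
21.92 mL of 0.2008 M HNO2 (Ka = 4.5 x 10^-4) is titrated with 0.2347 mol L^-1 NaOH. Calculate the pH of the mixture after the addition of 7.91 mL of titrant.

Initial n(HNO2) = 0.2008 x 0.02192 = 0.004402 mol.
n(NaOH) added = 0.2347 x 0.007910 = 0.001856 mol, converting that many moles of HNO2 to NO2-.
Remaining n(HNO2) = 0.002545 mol; n(NO2-) = 0.001856 mol.
By Henderson-Hasselbalch, pH = pKa + log([A^-]/[HA]) = 3.35 + log(0.001856/0.002545) = 3.35 + (-0.14) = 3.21.

3.21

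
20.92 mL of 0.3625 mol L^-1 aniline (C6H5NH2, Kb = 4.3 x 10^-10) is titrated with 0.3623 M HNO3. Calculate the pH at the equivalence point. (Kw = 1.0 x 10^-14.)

2.69

n(C6H5NH2) = 0.3625 x 0.02092 = 0.007584 mol; V(HNO3) at equivalence = 0.007584/0.3623 = 0.02093 L.
At equivalence the base is fully converted to C6H5NH3+; total volume = 0.04185 L, so [C6H5NH3+] = 0.007584/0.04185 = 0.1812 M.
Ka(C6H5NH3+) = Kw/Kb = 1.0e-14 / 4.3 x 10^-10 = 2.33e-5.
[H^+] = sqrt(Ka x [C6H5NH3+]) = sqrt(2.33e-5 x 0.1812) = 0.00205 M.
pH = -log(0.00205) = 2.69.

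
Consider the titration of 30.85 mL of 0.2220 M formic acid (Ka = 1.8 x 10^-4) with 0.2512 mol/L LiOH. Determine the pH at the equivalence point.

n(HCOOH) = 0.2220 x 0.03085 = 0.006849 mol; V(LiOH) at equivalence = 0.006849/0.2512 = 0.02726 L.
At equivalence all the acid is converted to HCOO-; total volume = 0.03085 + 0.02726 = 0.05811 L, so [HCOO-] = 0.006849/0.05811 = 0.1178 M.
Kb = Kw/Ka = 1.0e-14 / 1.8 x 10^-4 = 5.56e-11.
[OH^-] = sqrt(Kb x [HCOO-]) = sqrt(5.56e-11 x 0.1178) = 2.56e-6 M.
pOH = 5.59, so pH = 14.00 - 5.59 = 8.41.

8.41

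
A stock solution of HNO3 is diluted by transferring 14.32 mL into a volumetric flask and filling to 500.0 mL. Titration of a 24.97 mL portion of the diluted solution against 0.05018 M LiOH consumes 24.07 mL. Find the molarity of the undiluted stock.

1.69 M

n(LiOH) = 0.05018 x 0.02407 = 0.001208 mol.
n(HNO3) in the aliquot = 0.001208 mol.
[diluted HNO3] = 0.001208 / 0.02497 = 0.04837 M.
Dilution factor = 500.0/14.32 = 34.92, so [stock] = 0.04837 x 34.92 = 1.69 M.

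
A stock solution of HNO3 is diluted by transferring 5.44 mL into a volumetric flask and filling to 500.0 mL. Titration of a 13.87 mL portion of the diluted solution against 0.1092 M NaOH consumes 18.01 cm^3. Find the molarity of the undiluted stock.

13.0 M

n(NaOH) = 0.1092 x 0.01801 = 0.001967 mol.
n(HNO3) in the aliquot = 0.001967 mol.
[diluted HNO3] = 0.001967 / 0.01387 = 0.1418 M.
Dilution factor = 500.0/5.440 = 91.91, so [stock] = 0.1418 x 91.91 = 13.0 M.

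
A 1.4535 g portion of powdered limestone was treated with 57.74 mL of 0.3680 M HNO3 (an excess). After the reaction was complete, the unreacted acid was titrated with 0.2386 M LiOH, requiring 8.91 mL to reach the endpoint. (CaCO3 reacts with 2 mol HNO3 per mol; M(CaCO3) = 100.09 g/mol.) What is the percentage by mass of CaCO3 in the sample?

65.8%

Total n(HNO3) added = 0.3680 x 0.05774 = 0.02125 mol.
n(LiOH) used = 0.2386 x 0.008910 = 0.002126 mol, which equals the excess n(HNO3).
So n(HNO3) consumed by the sample = 0.02125 - 0.002126 = 0.01912 mol.
n(CaCO3) = 0.01912 / 2 = 0.009561 mol.
mass CaCO3 = 0.009561 x 100.09 = 0.9570 g, so %CaCO3 = 0.9570/1.4535 x 100 = 65.8%.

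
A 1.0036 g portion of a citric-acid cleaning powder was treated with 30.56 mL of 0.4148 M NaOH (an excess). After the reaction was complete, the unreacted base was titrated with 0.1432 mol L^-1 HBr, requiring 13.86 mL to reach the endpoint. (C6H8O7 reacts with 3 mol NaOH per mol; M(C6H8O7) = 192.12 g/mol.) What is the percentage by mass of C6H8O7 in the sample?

68.2%

Total n(NaOH) added = 0.4148 x 0.03056 = 0.01268 mol.
n(HBr) used = 0.1432 x 0.01386 = 0.001985 mol, which equals the excess n(NaOH).
So n(NaOH) consumed by the sample = 0.01268 - 0.001985 = 0.01069 mol.
n(C6H8O7) = 0.01069 / 3 = 0.003564 mol.
mass C6H8O7 = 0.003564 x 192.12 = 0.6847 g, so %C6H8O7 = 0.6847/1.0036 x 100 = 68.2%.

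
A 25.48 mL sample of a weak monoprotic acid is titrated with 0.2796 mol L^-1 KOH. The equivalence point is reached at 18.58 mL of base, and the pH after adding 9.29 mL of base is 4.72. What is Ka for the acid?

1.9 x 10^-5

9.29 mL is half of the equivalence volume, so this is the half-equivalence point where [HA] = [A^-].
At half-equivalence pH = pKa, so pKa = 4.72.
Ka = 10^(-4.72) = 1.9 x 10^-5.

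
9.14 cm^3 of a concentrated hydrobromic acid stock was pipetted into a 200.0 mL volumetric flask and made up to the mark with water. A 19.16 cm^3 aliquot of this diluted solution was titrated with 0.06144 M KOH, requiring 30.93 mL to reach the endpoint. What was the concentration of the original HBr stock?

n(KOH) = 0.06144 x 0.03093 = 0.001900 mol.
n(HBr) in the aliquot = 0.001900 mol.
[diluted HBr] = 0.001900 / 0.01916 = 0.09918 M.
Dilution factor = 200.0/9.140 = 21.88, so [stock] = 0.09918 x 21.88 = 2.17 M.

2.17 M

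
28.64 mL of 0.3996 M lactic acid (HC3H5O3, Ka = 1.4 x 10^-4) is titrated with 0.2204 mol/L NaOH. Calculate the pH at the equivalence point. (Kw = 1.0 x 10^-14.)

8.50

n(HC3H5O3) = 0.3996 x 0.02864 = 0.01144 mol; V(NaOH) at equivalence = 0.01144/0.2204 = 0.05193 L.
At equivalence all the acid is converted to C3H5O3-; total volume = 0.02864 + 0.05193 = 0.08057 L, so [C3H5O3-] = 0.01144/0.08057 = 0.1421 M.
Kb = Kw/Ka = 1.0e-14 / 1.4 x 10^-4 = 7.14e-11.
[OH^-] = sqrt(Kb x [C3H5O3-]) = sqrt(7.14e-11 x 0.1421) = 3.19e-6 M.
pOH = 5.50, so pH = 14.00 - 5.50 = 8.50.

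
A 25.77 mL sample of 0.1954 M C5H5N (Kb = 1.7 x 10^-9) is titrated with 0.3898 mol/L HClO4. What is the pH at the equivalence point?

n(C5H5N) = 0.1954 x 0.02577 = 0.005035 mol; V(HClO4) at equivalence = 0.005035/0.3898 = 0.01292 L.
At equivalence the base is fully converted to C5H5NH+; total volume = 0.03869 L, so [C5H5NH+] = 0.005035/0.03869 = 0.1302 M.
Ka(C5H5NH+) = Kw/Kb = 1.0e-14 / 1.7 x 10^-9 = 5.88e-6.
[H^+] = sqrt(Ka x [C5H5NH+]) = sqrt(5.88e-6 x 0.1302) = 0.000875 M.
pH = -log(0.000875) = 3.06.

3.06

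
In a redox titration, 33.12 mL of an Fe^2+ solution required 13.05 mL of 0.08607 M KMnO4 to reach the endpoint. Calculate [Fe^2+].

n(KMnO4) = 0.08607 x 0.01305 = 0.001123 mol.
From the balanced equation, 1 mol KMnO4 reacts with 5 mol Fe^2+, so n(Fe^2+) = 0.001123 x 5/1 = 0.005616 mol.
[Fe^2+] = 0.005616 / 0.03312 L = 0.170 M.

0.170 M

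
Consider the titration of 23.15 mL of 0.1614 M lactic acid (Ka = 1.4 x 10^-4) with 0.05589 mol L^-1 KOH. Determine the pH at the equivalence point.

n(HC3H5O3) = 0.1614 x 0.02315 = 0.003736 mol; V(KOH) at equivalence = 0.003736/0.05589 = 0.06685 L.
At equivalence all the acid is converted to C3H5O3-; total volume = 0.02315 + 0.06685 = 0.09000 L, so [C3H5O3-] = 0.003736/0.09000 = 0.04151 M.
Kb = Kw/Ka = 1.0e-14 / 1.4 x 10^-4 = 7.14e-11.
[OH^-] = sqrt(Kb x [C3H5O3-]) = sqrt(7.14e-11 x 0.04151) = 1.72e-6 M.
pOH = 5.76, so pH = 14.00 - 5.76 = 8.24.

8.24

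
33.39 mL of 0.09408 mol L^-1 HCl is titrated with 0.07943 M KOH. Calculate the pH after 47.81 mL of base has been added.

n(acid) = 0.09408 x 0.03339 = 0.003141 mol; n(KOH) added = 0.07943 x 0.04781 = 0.003798 mol.
Base is in excess by 0.003798 - 0.003141 = 0.0006562 mol in a total volume of 0.08120 L.
[OH^-] = 0.0006562/0.08120 = 0.008081 M, so pOH = 2.09 and pH = 14.00 - 2.09 = 11.91.

11.91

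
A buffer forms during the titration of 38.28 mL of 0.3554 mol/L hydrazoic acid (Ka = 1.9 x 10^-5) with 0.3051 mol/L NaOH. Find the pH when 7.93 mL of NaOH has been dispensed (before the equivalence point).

4.06

Initial n(HN3) = 0.3554 x 0.03828 = 0.01360 mol.
n(NaOH) added = 0.3051 x 0.007930 = 0.002419 mol, converting that many moles of HN3 to N3-.
Remaining n(HN3) = 0.01119 mol; n(N3-) = 0.002419 mol.
By Henderson-Hasselbalch, pH = pKa + log([A^-]/[HA]) = 4.72 + log(0.002419/0.01119) = 4.72 + (-0.66) = 4.06.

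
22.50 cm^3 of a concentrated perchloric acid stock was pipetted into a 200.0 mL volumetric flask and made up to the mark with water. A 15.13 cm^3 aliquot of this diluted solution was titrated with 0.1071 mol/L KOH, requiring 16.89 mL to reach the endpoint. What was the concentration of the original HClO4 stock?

1.06 M

n(KOH) = 0.1071 x 0.01689 = 0.001809 mol.
n(HClO4) in the aliquot = 0.001809 mol.
[diluted HClO4] = 0.001809 / 0.01513 = 0.1196 M.
Dilution factor = 200.0/22.50 = 8.889, so [stock] = 0.1196 x 8.889 = 1.06 M.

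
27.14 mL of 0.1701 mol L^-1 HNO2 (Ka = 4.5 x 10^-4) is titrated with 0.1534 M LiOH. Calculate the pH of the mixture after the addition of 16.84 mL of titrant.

3.45

Initial n(HNO2) = 0.1701 x 0.02714 = 0.004617 mol.
n(LiOH) added = 0.1534 x 0.01684 = 0.002583 mol, converting that many moles of HNO2 to NO2-.
Remaining n(HNO2) = 0.002033 mol; n(NO2-) = 0.002583 mol.
By Henderson-Hasselbalch, pH = pKa + log([A^-]/[HA]) = 3.35 + log(0.002583/0.002033) = 3.35 + (+0.10) = 3.45.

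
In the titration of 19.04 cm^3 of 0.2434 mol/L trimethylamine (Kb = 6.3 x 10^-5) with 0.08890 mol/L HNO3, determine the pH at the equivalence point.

5.49

n((CH3)3N) = 0.2434 x 0.01904 = 0.004634 mol; V(HNO3) at equivalence = 0.004634/0.08890 = 0.05213 L.
At equivalence the base is fully converted to (CH3)3NH+; total volume = 0.07117 L, so [(CH3)3NH+] = 0.004634/0.07117 = 0.06512 M.
Ka((CH3)3NH+) = Kw/Kb = 1.0e-14 / 6.3 x 10^-5 = 1.59e-10.
[H^+] = sqrt(Ka x [(CH3)3NH+]) = sqrt(1.59e-10 x 0.06512) = 3.21e-6 M.
pH = -log(3.21e-6) = 5.49.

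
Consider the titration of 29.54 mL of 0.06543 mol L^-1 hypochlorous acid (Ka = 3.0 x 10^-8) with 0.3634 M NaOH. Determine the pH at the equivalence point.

n(HClO) = 0.06543 x 0.02954 = 0.001933 mol; V(NaOH) at equivalence = 0.001933/0.3634 = 0.005319 L.
At equivalence all the acid is converted to ClO-; total volume = 0.02954 + 0.005319 = 0.03486 L, so [ClO-] = 0.001933/0.03486 = 0.05545 M.
Kb = Kw/Ka = 1.0e-14 / 3.0 x 10^-8 = 3.33e-7.
[OH^-] = sqrt(Kb x [ClO-]) = sqrt(3.33e-7 x 0.05545) = 0.000136 M.
pOH = 3.87, so pH = 14.00 - 3.87 = 10.13.

10.13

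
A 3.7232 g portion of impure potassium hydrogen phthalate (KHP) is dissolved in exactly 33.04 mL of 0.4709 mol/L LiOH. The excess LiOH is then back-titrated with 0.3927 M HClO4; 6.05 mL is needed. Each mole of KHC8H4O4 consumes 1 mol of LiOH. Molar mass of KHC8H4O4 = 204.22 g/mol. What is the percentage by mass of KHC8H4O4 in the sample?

72.3%

Total n(LiOH) added = 0.4709 x 0.03304 = 0.01556 mol.
n(HClO4) used = 0.3927 x 0.006050 = 0.002376 mol, which equals the excess n(LiOH).
So n(LiOH) consumed by the sample = 0.01556 - 0.002376 = 0.01318 mol.
n(KHC8H4O4) = 0.01318 / 1 = 0.01318 mol.
mass KHC8H4O4 = 0.01318 x 204.22 = 2.692 g, so %KHC8H4O4 = 2.692/3.7232 x 100 = 72.3%.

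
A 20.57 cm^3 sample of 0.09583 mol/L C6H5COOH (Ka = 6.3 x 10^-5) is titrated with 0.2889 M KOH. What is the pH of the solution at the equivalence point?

n(C6H5COOH) = 0.09583 x 0.02057 = 0.001971 mol; V(KOH) at equivalence = 0.001971/0.2889 = 0.006823 L.
At equivalence all the acid is converted to C6H5COO-; total volume = 0.02057 + 0.006823 = 0.02739 L, so [C6H5COO-] = 0.001971/0.02739 = 0.07196 M.
Kb = Kw/Ka = 1.0e-14 / 6.3 x 10^-5 = 1.59e-10.
[OH^-] = sqrt(Kb x [C6H5COO-]) = sqrt(1.59e-10 x 0.07196) = 3.38e-6 M.
pOH = 5.47, so pH = 14.00 - 5.47 = 8.53.

8.53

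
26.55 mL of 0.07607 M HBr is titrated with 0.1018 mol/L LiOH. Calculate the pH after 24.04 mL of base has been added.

11.93

n(acid) = 0.07607 x 0.02655 = 0.002020 mol; n(LiOH) added = 0.1018 x 0.02404 = 0.002447 mol.
Base is in excess by 0.002447 - 0.002020 = 0.0004276 mol in a total volume of 0.05059 L.
[OH^-] = 0.0004276/0.05059 = 0.008453 M, so pOH = 2.07 and pH = 14.00 - 2.07 = 11.93.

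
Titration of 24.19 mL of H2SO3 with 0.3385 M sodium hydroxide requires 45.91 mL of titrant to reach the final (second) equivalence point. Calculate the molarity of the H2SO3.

0.321 M

n(NaOH) = 0.3385 x 0.04591 = 0.01554 mol.
At the final (second) equivalence point, 2 mol OH^- react per mol H2SO3, so n(H2SO3) = 0.01554 / 2 = 0.007770 mol.
[H2SO3] = 0.007770 / 0.02419 L = 0.321 M.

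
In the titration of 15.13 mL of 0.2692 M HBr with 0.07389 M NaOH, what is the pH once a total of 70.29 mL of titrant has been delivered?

12.12

n(acid) = 0.2692 x 0.01513 = 0.004073 mol; n(NaOH) added = 0.07389 x 0.07029 = 0.005194 mol.
Base is in excess by 0.005194 - 0.004073 = 0.001121 mol in a total volume of 0.08542 L.
[OH^-] = 0.001121/0.08542 = 0.01312 M, so pOH = 1.88 and pH = 14.00 - 1.88 = 12.12.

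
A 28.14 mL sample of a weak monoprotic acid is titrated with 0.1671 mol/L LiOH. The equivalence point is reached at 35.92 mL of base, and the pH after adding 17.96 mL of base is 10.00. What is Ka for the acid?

1.0 x 10^-10

17.96 mL is half of the equivalence volume, so this is the half-equivalence point where [HA] = [A^-].
At half-equivalence pH = pKa, so pKa = 10.00.
Ka = 10^(-10.00) = 1.0 x 10^-10.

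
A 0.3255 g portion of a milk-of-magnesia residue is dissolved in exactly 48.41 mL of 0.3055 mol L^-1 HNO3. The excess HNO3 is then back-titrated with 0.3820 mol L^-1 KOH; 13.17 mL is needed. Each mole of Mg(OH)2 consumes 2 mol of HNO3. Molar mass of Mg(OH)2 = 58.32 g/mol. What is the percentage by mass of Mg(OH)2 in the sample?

87.4%

Total n(HNO3) added = 0.3055 x 0.04841 = 0.01479 mol.
n(KOH) used = 0.3820 x 0.01317 = 0.005031 mol, which equals the excess n(HNO3).
So n(HNO3) consumed by the sample = 0.01479 - 0.005031 = 0.009758 mol.
n(Mg(OH)2) = 0.009758 / 2 = 0.004879 mol.
mass Mg(OH)2 = 0.004879 x 58.32 = 0.2846 g, so %Mg(OH)2 = 0.2846/0.3255 x 100 = 87.4%.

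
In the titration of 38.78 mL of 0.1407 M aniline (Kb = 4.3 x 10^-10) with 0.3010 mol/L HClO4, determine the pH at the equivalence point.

2.83

n(C6H5NH2) = 0.1407 x 0.03878 = 0.005456 mol; V(HClO4) at equivalence = 0.005456/0.3010 = 0.01813 L.
At equivalence the base is fully converted to C6H5NH3+; total volume = 0.05691 L, so [C6H5NH3+] = 0.005456/0.05691 = 0.09588 M.
Ka(C6H5NH3+) = Kw/Kb = 1.0e-14 / 4.3 x 10^-10 = 2.33e-5.
[H^+] = sqrt(Ka x [C6H5NH3+]) = sqrt(2.33e-5 x 0.09588) = 0.00149 M.
pH = -log(0.00149) = 2.83.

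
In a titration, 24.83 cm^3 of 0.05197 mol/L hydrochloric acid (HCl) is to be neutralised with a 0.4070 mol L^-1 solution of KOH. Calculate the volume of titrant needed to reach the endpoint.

3.17 mL

n(HCl) = 0.05197 mol/L x 0.02483 L = 0.001290 mol.
At equivalence n(KOH) = n(HCl) = 0.001290 mol.
V(KOH) = 0.001290 / 0.4070 = 0.003171 L = 3.17 mL.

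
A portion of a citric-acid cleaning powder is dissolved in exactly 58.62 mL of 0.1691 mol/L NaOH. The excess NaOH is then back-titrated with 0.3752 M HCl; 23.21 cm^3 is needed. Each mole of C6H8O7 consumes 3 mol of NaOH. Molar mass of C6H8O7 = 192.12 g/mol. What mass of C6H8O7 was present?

0.0771 g

Total n(NaOH) added = 0.1691 x 0.05862 = 0.009913 mol.
n(HCl) used = 0.3752 x 0.02321 = 0.008708 mol, which equals the excess n(NaOH).
So n(NaOH) consumed by the sample = 0.009913 - 0.008708 = 0.001204 mol.
n(C6H8O7) = 0.001204 / 3 = 0.0004014 mol.
mass = 0.0004014 mol x 192.12 g/mol = 0.0771 g.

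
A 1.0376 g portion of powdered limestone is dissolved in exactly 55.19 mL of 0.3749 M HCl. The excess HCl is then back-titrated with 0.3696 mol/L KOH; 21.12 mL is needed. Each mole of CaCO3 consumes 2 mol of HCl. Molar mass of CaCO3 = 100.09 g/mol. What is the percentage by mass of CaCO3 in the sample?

62.1%

Total n(HCl) added = 0.3749 x 0.05519 = 0.02069 mol.
n(KOH) used = 0.3696 x 0.02112 = 0.007806 mol, which equals the excess n(HCl).
So n(HCl) consumed by the sample = 0.02069 - 0.007806 = 0.01288 mol.
n(CaCO3) = 0.01288 / 2 = 0.006442 mol.
mass CaCO3 = 0.006442 x 100.09 = 0.6448 g, so %CaCO3 = 0.6448/1.0376 x 100 = 62.1%.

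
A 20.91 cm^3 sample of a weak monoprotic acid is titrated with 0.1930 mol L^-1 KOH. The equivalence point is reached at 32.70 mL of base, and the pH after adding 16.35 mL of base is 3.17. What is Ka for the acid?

16.35 mL is half of the equivalence volume, so this is the half-equivalence point where [HA] = [A^-].
At half-equivalence pH = pKa, so pKa = 3.17.
Ka = 10^(-3.17) = 6.8 x 10^-4.

6.8 x 10^-4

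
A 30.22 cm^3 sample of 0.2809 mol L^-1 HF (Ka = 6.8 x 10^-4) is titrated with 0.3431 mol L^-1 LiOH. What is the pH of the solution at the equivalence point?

n(HF) = 0.2809 x 0.03022 = 0.008489 mol; V(LiOH) at equivalence = 0.008489/0.3431 = 0.02474 L.
At equivalence all the acid is converted to F-; total volume = 0.03022 + 0.02474 = 0.05496 L, so [F-] = 0.008489/0.05496 = 0.1544 M.
Kb = Kw/Ka = 1.0e-14 / 6.8 x 10^-4 = 1.47e-11.
[OH^-] = sqrt(Kb x [F-]) = sqrt(1.47e-11 x 0.1544) = 1.51e-6 M.
pOH = 5.82, so pH = 14.00 - 5.82 = 8.18.

8.18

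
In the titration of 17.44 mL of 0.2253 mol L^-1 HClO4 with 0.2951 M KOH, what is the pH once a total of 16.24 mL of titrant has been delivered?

12.41

n(acid) = 0.2253 x 0.01744 = 0.003929 mol; n(KOH) added = 0.2951 x 0.01624 = 0.004792 mol.
Base is in excess by 0.004792 - 0.003929 = 0.0008632 mol in a total volume of 0.03368 L.
[OH^-] = 0.0008632/0.03368 = 0.02563 M, so pOH = 1.59 and pH = 14.00 - 1.59 = 12.41.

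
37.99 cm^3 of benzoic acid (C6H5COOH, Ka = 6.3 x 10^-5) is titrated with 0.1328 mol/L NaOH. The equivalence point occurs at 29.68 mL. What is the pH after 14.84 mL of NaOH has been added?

14.84 mL is exactly half the equivalence volume (29.68/2), i.e. the half-equivalence point.
There, n(HA) = n(A^-), so pH = pKa = -log(6.3 x 10^-5) = 4.20.

4.20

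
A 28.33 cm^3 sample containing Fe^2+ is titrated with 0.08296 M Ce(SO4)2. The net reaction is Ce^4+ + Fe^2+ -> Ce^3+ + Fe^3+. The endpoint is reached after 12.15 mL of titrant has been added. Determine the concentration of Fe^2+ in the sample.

n(Ce(SO4)2) = 0.08296 x 0.01215 = 0.001008 mol.
From the balanced equation, 1 mol Ce(SO4)2 reacts with 1 mol Fe^2+, so n(Fe^2+) = 0.001008 x 1/1 = 0.001008 mol.
[Fe^2+] = 0.001008 / 0.02833 L = 0.0356 M.

0.0356 M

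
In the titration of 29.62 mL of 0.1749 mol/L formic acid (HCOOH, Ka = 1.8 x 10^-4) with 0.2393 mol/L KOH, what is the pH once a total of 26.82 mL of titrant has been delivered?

12.34

n(acid) = 0.1749 x 0.02962 = 0.005181 mol; n(KOH) added = 0.2393 x 0.02682 = 0.006418 mol.
Base is in excess by 0.006418 - 0.005181 = 0.001237 mol in a total volume of 0.05644 L.
[OH^-] = 0.001237/0.05644 = 0.02193 M, so pOH = 1.66 and pH = 14.00 - 1.66 = 12.34.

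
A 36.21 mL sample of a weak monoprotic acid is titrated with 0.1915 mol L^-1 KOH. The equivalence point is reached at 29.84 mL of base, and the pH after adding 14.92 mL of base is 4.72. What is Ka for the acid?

1.9 x 10^-5

14.92 mL is half of the equivalence volume, so this is the half-equivalence point where [HA] = [A^-].
At half-equivalence pH = pKa, so pKa = 4.72.
Ka = 10^(-4.72) = 1.9 x 10^-5.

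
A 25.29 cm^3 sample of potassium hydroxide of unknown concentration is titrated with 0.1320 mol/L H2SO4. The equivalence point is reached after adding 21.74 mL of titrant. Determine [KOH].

n(H2SO4) delivered = 0.1320 x 0.02174 = 0.002870 mol.
The reaction is 2 KOH + 1 H2SO4, so n(KOH) = 0.002870 x 2/1 = 0.005739 mol.
[KOH] = 0.005739 mol / 0.02529 L = 0.227 M.

0.227 M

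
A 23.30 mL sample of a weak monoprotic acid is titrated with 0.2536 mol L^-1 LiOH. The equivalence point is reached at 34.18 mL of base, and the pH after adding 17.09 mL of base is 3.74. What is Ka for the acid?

17.09 mL is half of the equivalence volume, so this is the half-equivalence point where [HA] = [A^-].
At half-equivalence pH = pKa, so pKa = 3.74.
Ka = 10^(-3.74) = 1.8 x 10^-4.

1.8 x 10^-4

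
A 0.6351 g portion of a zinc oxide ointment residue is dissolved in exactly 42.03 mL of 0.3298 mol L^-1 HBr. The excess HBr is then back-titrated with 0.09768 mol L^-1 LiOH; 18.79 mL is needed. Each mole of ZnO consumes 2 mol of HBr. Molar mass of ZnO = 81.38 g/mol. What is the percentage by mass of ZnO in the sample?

77.0%

Total n(HBr) added = 0.3298 x 0.04203 = 0.01386 mol.
n(LiOH) used = 0.09768 x 0.01879 = 0.001835 mol, which equals the excess n(HBr).
So n(HBr) consumed by the sample = 0.01386 - 0.001835 = 0.01203 mol.
n(ZnO) = 0.01203 / 2 = 0.006013 mol.
mass ZnO = 0.006013 x 81.38 = 0.4893 g, so %ZnO = 0.4893/0.6351 x 100 = 77.0%.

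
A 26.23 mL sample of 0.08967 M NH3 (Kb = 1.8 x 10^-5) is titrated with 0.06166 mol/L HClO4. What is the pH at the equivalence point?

5.35

n(NH3) = 0.08967 x 0.02623 = 0.002352 mol; V(HClO4) at equivalence = 0.002352/0.06166 = 0.03815 L.
At equivalence the base is fully converted to NH4+; total volume = 0.06438 L, so [NH4+] = 0.002352/0.06438 = 0.03654 M.
Ka(NH4+) = Kw/Kb = 1.0e-14 / 1.8 x 10^-5 = 5.56e-10.
[H^+] = sqrt(Ka x [NH4+]) = sqrt(5.56e-10 x 0.03654) = 4.51e-6 M.
pH = -log(4.51e-6) = 5.35.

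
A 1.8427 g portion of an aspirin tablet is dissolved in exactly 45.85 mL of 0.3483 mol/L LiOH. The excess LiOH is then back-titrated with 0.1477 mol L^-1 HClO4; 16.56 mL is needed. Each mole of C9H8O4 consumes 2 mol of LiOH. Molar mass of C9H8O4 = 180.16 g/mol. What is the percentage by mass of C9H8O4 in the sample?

66.1%

Total n(LiOH) added = 0.3483 x 0.04585 = 0.01597 mol.
n(HClO4) used = 0.1477 x 0.01656 = 0.002446 mol, which equals the excess n(LiOH).
So n(LiOH) consumed by the sample = 0.01597 - 0.002446 = 0.01352 mol.
n(C9H8O4) = 0.01352 / 2 = 0.006762 mol.
mass C9H8O4 = 0.006762 x 180.16 = 1.218 g, so %C9H8O4 = 1.218/1.8427 x 100 = 66.1%.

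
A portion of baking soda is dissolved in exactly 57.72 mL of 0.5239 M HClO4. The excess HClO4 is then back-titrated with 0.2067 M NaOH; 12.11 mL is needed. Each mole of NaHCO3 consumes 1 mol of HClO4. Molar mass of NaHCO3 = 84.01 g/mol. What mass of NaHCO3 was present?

Total n(HClO4) added = 0.5239 x 0.05772 = 0.03024 mol.
n(NaOH) used = 0.2067 x 0.01211 = 0.002503 mol, which equals the excess n(HClO4).
So n(HClO4) consumed by the sample = 0.03024 - 0.002503 = 0.02774 mol.
n(NaHCO3) = 0.02774 / 1 = 0.02774 mol.
mass = 0.02774 mol x 84.01 g/mol = 2.33 g.

2.33 g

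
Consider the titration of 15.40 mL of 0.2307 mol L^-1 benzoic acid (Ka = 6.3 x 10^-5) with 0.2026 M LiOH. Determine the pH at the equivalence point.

n(C6H5COOH) = 0.2307 x 0.01540 = 0.003553 mol; V(LiOH) at equivalence = 0.003553/0.2026 = 0.01754 L.
At equivalence all the acid is converted to C6H5COO-; total volume = 0.01540 + 0.01754 = 0.03294 L, so [C6H5COO-] = 0.003553/0.03294 = 0.1079 M.
Kb = Kw/Ka = 1.0e-14 / 6.3 x 10^-5 = 1.59e-10.
[OH^-] = sqrt(Kb x [C6H5COO-]) = sqrt(1.59e-10 x 0.1079) = 4.14e-6 M.
pOH = 5.38, so pH = 14.00 - 5.38 = 8.62.

8.62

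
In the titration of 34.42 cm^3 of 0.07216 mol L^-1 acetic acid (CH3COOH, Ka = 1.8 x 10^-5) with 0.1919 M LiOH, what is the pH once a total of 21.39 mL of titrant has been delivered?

n(acid) = 0.07216 x 0.03442 = 0.002484 mol; n(LiOH) added = 0.1919 x 0.02139 = 0.004105 mol.
Base is in excess by 0.004105 - 0.002484 = 0.001621 mol in a total volume of 0.05581 L.
[OH^-] = 0.001621/0.05581 = 0.02904 M, so pOH = 1.54 and pH = 14.00 - 1.54 = 12.46.

12.46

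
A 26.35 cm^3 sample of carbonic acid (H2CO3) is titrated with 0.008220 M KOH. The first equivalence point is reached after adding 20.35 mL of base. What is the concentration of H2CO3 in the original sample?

n(KOH) = 0.008220 x 0.02035 = 0.0001673 mol.
At the first equivalence point, 1 mol OH^- react per mol H2CO3, so n(H2CO3) = 0.0001673 / 1 = 0.0001673 mol.
[H2CO3] = 0.0001673 / 0.02635 L = 0.00635 M.

0.00635 M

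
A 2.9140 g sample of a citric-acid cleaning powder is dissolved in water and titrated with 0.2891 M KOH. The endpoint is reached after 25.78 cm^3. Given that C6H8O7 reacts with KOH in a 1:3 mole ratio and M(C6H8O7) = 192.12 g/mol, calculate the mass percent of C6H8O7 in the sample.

n(KOH) = 0.2891 x 0.02578 = 0.007453 mol.
n(C6H8O7) = 0.007453 / 3 = 0.002484 mol.
mass of C6H8O7 = 0.002484 x 192.12 = 0.4773 g.
% purity = 0.4773 / 2.9140 x 100 = 16.4%.

16.4%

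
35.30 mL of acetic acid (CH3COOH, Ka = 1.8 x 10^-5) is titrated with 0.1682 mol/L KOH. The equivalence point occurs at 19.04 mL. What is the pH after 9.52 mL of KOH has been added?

4.74

9.52 mL is exactly half the equivalence volume (19.04/2), i.e. the half-equivalence point.
There, n(HA) = n(A^-), so pH = pKa = -log(1.8 x 10^-5) = 4.74.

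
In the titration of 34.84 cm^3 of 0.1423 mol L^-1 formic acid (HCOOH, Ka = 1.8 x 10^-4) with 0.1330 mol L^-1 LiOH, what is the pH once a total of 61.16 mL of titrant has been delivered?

12.52

n(acid) = 0.1423 x 0.03484 = 0.004958 mol; n(LiOH) added = 0.1330 x 0.06116 = 0.008134 mol.
Base is in excess by 0.008134 - 0.004958 = 0.003177 mol in a total volume of 0.09600 L.
[OH^-] = 0.003177/0.09600 = 0.03309 M, so pOH = 1.48 and pH = 14.00 - 1.48 = 12.52.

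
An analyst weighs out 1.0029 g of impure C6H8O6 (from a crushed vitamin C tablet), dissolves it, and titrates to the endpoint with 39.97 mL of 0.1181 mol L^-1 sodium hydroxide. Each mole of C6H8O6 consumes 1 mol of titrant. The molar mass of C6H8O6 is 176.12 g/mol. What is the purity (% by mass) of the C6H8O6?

82.9%

n(NaOH) = 0.1181 x 0.03997 = 0.004720 mol.
n(C6H8O6) = 0.004720 / 1 = 0.004720 mol.
mass of C6H8O6 = 0.004720 x 176.12 = 0.8314 g.
% purity = 0.8314 / 1.0029 x 100 = 82.9%.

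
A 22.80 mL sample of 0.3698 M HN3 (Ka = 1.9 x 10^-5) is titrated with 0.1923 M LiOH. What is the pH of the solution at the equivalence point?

8.91

n(HN3) = 0.3698 x 0.02280 = 0.008431 mol; V(LiOH) at equivalence = 0.008431/0.1923 = 0.04385 L.
At equivalence all the acid is converted to N3-; total volume = 0.02280 + 0.04385 = 0.06665 L, so [N3-] = 0.008431/0.06665 = 0.1265 M.
Kb = Kw/Ka = 1.0e-14 / 1.9 x 10^-5 = 5.26e-10.
[OH^-] = sqrt(Kb x [N3-]) = sqrt(5.26e-10 x 0.1265) = 8.16e-6 M.
pOH = 5.09, so pH = 14.00 - 5.09 = 8.91.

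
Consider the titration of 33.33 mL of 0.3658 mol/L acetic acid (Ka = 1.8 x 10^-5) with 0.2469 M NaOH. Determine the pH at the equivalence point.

8.96

n(CH3COOH) = 0.3658 x 0.03333 = 0.01219 mol; V(NaOH) at equivalence = 0.01219/0.2469 = 0.04938 L.
At equivalence all the acid is converted to CH3COO-; total volume = 0.03333 + 0.04938 = 0.08271 L, so [CH3COO-] = 0.01219/0.08271 = 0.1474 M.
Kb = Kw/Ka = 1.0e-14 / 1.8 x 10^-5 = 5.56e-10.
[OH^-] = sqrt(Kb x [CH3COO-]) = sqrt(5.56e-10 x 0.1474) = 9.05e-6 M.
pOH = 5.04, so pH = 14.00 - 5.04 = 8.96.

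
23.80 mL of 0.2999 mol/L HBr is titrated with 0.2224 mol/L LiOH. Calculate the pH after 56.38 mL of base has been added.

n(acid) = 0.2999 x 0.02380 = 0.007138 mol; n(LiOH) added = 0.2224 x 0.05638 = 0.01254 mol.
Base is in excess by 0.01254 - 0.007138 = 0.005401 mol in a total volume of 0.08018 L.
[OH^-] = 0.005401/0.08018 = 0.06736 M, so pOH = 1.17 and pH = 14.00 - 1.17 = 12.83.

12.83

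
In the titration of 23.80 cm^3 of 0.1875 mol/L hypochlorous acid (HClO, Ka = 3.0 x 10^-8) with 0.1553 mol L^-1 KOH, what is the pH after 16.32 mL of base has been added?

7.64

Initial n(HClO) = 0.1875 x 0.02380 = 0.004463 mol.
n(KOH) added = 0.1553 x 0.01632 = 0.002534 mol, converting that many moles of HClO to ClO-.
Remaining n(HClO) = 0.001928 mol; n(ClO-) = 0.002534 mol.
By Henderson-Hasselbalch, pH = pKa + log([A^-]/[HA]) = 7.52 + log(0.002534/0.001928) = 7.52 + (+0.12) = 7.64.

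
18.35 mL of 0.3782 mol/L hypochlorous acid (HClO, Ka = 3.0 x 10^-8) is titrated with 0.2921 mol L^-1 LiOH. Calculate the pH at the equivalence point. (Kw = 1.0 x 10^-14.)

10.37

n(HClO) = 0.3782 x 0.01835 = 0.006940 mol; V(LiOH) at equivalence = 0.006940/0.2921 = 0.02376 L.
At equivalence all the acid is converted to ClO-; total volume = 0.01835 + 0.02376 = 0.04211 L, so [ClO-] = 0.006940/0.04211 = 0.1648 M.
Kb = Kw/Ka = 1.0e-14 / 3.0 x 10^-8 = 3.33e-7.
[OH^-] = sqrt(Kb x [ClO-]) = sqrt(3.33e-7 x 0.1648) = 0.000234 M.
pOH = 3.63, so pH = 14.00 - 3.63 = 10.37.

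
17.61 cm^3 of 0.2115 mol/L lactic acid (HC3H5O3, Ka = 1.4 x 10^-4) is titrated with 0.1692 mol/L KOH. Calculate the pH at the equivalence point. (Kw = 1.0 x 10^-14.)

n(HC3H5O3) = 0.2115 x 0.01761 = 0.003725 mol; V(KOH) at equivalence = 0.003725/0.1692 = 0.02201 L.
At equivalence all the acid is converted to C3H5O3-; total volume = 0.01761 + 0.02201 = 0.03962 L, so [C3H5O3-] = 0.003725/0.03962 = 0.09400 M.
Kb = Kw/Ka = 1.0e-14 / 1.4 x 10^-4 = 7.14e-11.
[OH^-] = sqrt(Kb x [C3H5O3-]) = sqrt(7.14e-11 x 0.09400) = 2.59e-6 M.
pOH = 5.59, so pH = 14.00 - 5.59 = 8.41.

8.41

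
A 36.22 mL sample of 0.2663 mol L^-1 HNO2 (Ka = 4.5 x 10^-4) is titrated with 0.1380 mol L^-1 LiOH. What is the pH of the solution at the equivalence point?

n(HNO2) = 0.2663 x 0.03622 = 0.009645 mol; V(LiOH) at equivalence = 0.009645/0.1380 = 0.06989 L.
At equivalence all the acid is converted to NO2-; total volume = 0.03622 + 0.06989 = 0.1061 L, so [NO2-] = 0.009645/0.1061 = 0.09090 M.
Kb = Kw/Ka = 1.0e-14 / 4.5 x 10^-4 = 2.22e-11.
[OH^-] = sqrt(Kb x [NO2-]) = sqrt(2.22e-11 x 0.09090) = 1.42e-6 M.
pOH = 5.85, so pH = 14.00 - 5.85 = 8.15.

8.15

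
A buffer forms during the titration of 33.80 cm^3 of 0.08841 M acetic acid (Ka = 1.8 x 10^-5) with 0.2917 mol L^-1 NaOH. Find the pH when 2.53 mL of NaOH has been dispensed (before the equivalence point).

4.26

Initial n(CH3COOH) = 0.08841 x 0.03380 = 0.002988 mol.
n(NaOH) added = 0.2917 x 0.002530 = 0.0007380 mol, converting that many moles of CH3COOH to CH3COO-.
Remaining n(CH3COOH) = 0.002250 mol; n(CH3COO-) = 0.0007380 mol.
By Henderson-Hasselbalch, pH = pKa + log([A^-]/[HA]) = 4.74 + log(0.0007380/0.002250) = 4.74 + (-0.48) = 4.26.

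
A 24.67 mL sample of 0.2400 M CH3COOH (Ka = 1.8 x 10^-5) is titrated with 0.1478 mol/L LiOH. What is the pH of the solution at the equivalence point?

n(CH3COOH) = 0.2400 x 0.02467 = 0.005921 mol; V(LiOH) at equivalence = 0.005921/0.1478 = 0.04006 L.
At equivalence all the acid is converted to CH3COO-; total volume = 0.02467 + 0.04006 = 0.06473 L, so [CH3COO-] = 0.005921/0.06473 = 0.09147 M.
Kb = Kw/Ka = 1.0e-14 / 1.8 x 10^-5 = 5.56e-10.
[OH^-] = sqrt(Kb x [CH3COO-]) = sqrt(5.56e-10 x 0.09147) = 7.13e-6 M.
pOH = 5.15, so pH = 14.00 - 5.15 = 8.85.

8.85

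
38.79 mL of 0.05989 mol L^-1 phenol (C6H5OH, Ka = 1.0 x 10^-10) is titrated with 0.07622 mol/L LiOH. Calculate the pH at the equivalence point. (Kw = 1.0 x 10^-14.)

n(C6H5OH) = 0.05989 x 0.03879 = 0.002323 mol; V(LiOH) at equivalence = 0.002323/0.07622 = 0.03048 L.
At equivalence all the acid is converted to C6H5O-; total volume = 0.03879 + 0.03048 = 0.06927 L, so [C6H5O-] = 0.002323/0.06927 = 0.03354 M.
Kb = Kw/Ka = 1.0e-14 / 1.0 x 10^-10 = 0.000100.
[OH^-] = sqrt(Kb x [C6H5O-]) = sqrt(0.000100 x 0.03354) = 0.00183 M.
pOH = 2.74, so pH = 14.00 - 2.74 = 11.26.

11.26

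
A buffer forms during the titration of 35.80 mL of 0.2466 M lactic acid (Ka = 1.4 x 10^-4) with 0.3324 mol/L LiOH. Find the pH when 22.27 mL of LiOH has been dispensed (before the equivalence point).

4.57

Initial n(HC3H5O3) = 0.2466 x 0.03580 = 0.008828 mol.
n(LiOH) added = 0.3324 x 0.02227 = 0.007403 mol, converting that many moles of HC3H5O3 to C3H5O3-.
Remaining n(HC3H5O3) = 0.001426 mol; n(C3H5O3-) = 0.007403 mol.
By Henderson-Hasselbalch, pH = pKa + log([A^-]/[HA]) = 3.85 + log(0.007403/0.001426) = 3.85 + (+0.72) = 4.57.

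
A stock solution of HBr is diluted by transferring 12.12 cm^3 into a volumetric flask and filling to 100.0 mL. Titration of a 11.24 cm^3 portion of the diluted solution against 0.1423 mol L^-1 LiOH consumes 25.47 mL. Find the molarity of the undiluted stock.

n(LiOH) = 0.1423 x 0.02547 = 0.003624 mol.
n(HBr) in the aliquot = 0.003624 mol.
[diluted HBr] = 0.003624 / 0.01124 = 0.3225 M.
Dilution factor = 100.0/12.12 = 8.251, so [stock] = 0.3225 x 8.251 = 2.66 M.

2.66 M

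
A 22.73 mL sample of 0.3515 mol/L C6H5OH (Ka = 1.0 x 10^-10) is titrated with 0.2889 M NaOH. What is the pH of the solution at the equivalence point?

11.60

n(C6H5OH) = 0.3515 x 0.02273 = 0.007990 mol; V(NaOH) at equivalence = 0.007990/0.2889 = 0.02766 L.
At equivalence all the acid is converted to C6H5O-; total volume = 0.02273 + 0.02766 = 0.05039 L, so [C6H5O-] = 0.007990/0.05039 = 0.1586 M.
Kb = Kw/Ka = 1.0e-14 / 1.0 x 10^-10 = 0.000100.
[OH^-] = sqrt(Kb x [C6H5O-]) = sqrt(0.000100 x 0.1586) = 0.00398 M.
pOH = 2.40, so pH = 14.00 - 2.40 = 11.60.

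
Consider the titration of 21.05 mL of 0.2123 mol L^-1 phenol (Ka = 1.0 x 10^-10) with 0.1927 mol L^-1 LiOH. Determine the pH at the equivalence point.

n(C6H5OH) = 0.2123 x 0.02105 = 0.004469 mol; V(LiOH) at equivalence = 0.004469/0.1927 = 0.02319 L.
At equivalence all the acid is converted to C6H5O-; total volume = 0.02105 + 0.02319 = 0.04424 L, so [C6H5O-] = 0.004469/0.04424 = 0.1010 M.
Kb = Kw/Ka = 1.0e-14 / 1.0 x 10^-10 = 0.000100.
[OH^-] = sqrt(Kb x [C6H5O-]) = sqrt(0.000100 x 0.1010) = 0.00318 M.
pOH = 2.50, so pH = 14.00 - 2.50 = 11.50.

11.50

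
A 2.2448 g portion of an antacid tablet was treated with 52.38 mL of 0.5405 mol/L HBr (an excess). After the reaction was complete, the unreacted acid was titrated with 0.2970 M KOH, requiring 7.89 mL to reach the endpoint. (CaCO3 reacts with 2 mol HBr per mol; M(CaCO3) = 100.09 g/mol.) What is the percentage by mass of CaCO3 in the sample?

57.9%

Total n(HBr) added = 0.5405 x 0.05238 = 0.02831 mol.
n(KOH) used = 0.2970 x 0.007890 = 0.002343 mol, which equals the excess n(HBr).
So n(HBr) consumed by the sample = 0.02831 - 0.002343 = 0.02597 mol.
n(CaCO3) = 0.02597 / 2 = 0.01298 mol.
mass CaCO3 = 0.01298 x 100.09 = 1.300 g, so %CaCO3 = 1.300/2.2448 x 100 = 57.9%.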